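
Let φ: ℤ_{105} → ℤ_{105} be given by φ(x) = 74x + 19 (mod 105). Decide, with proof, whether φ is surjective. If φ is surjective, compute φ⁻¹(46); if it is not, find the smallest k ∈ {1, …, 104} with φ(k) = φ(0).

Since gcd(74, 105) = 1, 74 is invertible modulo 105. Euclid's algorithm: 105 = 1·74 + 31, 74 = 2·31 + 12, 31 = 2·12 + 7, 12 = 1·7 + 5, 7 = 1·5 + 2, 5 = 2·2 + 1; back-substituting gives 1 = 44·74 − 31·105, so 74⁻¹ ≡ 44 (mod 105).
For any y ∈ ℤ_{105}, x = 44(y − 19) mod 105 satisfies φ(x) = 74·44(y − 19) + 19 ≡ y (since 74·44 ≡ 1 mod 105). So every y has a preimage.
Hence φ is surjective.
Since φ is surjective, we compute φ⁻¹(46): solve 74x + 19 ≡ 46 (mod 105), i.e. 74x ≡ 27 (mod 105).
Multiplying by 74⁻¹ = 44 gives x ≡ 44·27 = 1188 = 11·105 + 33 ≡ 33 (mod 105).
Check: φ(33) = 74·33 + 19 = 2461 = 23·105 + 46 ≡ 46 (mod 105).

33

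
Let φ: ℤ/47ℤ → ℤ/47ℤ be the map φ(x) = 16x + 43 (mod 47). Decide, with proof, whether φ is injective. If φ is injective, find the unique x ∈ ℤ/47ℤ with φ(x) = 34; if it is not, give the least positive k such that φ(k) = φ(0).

Recall: injectivity means: for all x_1, x_2 in the domain, φ(x_1) = φ(x_2) implies x_1 = x_2.
Suppose φ(x_1) = φ(x_2) in ℤ/47ℤ. Then 16x_1 + 43 ≡ 16x_2 + 43 (mod 47), therefore 16(x_1 − x_2) ≡ 0 (mod 47).
Since gcd(16, 47) = 1, 16 is invertible modulo 47, hence x_1 − x_2 ≡ 0 (mod 47), i.e. x_1 = x_2.
Thus φ is injective.
We now compute 16⁻¹ mod 47 explicitly. Euclid's algorithm: 47 = 2·16 + 15, 16 = 1·15 + 1; back-substituting gives 1 = 3·16 − 1·47, so 16⁻¹ ≡ 3 (mod 47).
Since φ is injective, we find φ⁻¹(34): we need 16x ≡ 34 − 43 ≡ 38 (mod 47). Using 16⁻¹ = 3: x ≡ 3·38 = 114 = 2·47 + 20, so x = 20.
Check: φ(20) = 16·20 + 43 = 363 = 7·47 + 34 ≡ 34 (mod 47).

20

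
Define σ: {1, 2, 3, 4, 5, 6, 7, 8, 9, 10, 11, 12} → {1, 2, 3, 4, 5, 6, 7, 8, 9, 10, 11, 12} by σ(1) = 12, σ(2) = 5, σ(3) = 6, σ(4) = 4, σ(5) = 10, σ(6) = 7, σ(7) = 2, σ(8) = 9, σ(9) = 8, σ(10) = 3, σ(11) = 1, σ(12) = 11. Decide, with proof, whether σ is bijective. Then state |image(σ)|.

12

The values 12, 5, 6, 4, 10, 7, 2, 9, 8, 3, 1, 11 are a permutation of {1, 2, 3, 4, 5, 6, 7, 8, 9, 10, 11, 12}: each element appears exactly once.
So σ is injective and surjective, hence bijective.
The image of σ is {1, 2, 3, 4, 5, 6, 7, 8, 9, 10, 11, 12}, which has 12 elements.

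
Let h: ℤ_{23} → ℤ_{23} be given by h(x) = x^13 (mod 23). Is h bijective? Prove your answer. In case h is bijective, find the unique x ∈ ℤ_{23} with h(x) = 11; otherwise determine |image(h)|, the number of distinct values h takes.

Since 23 is prime, the nonzero elements of ℤ_{23} form a cyclic group of order 22.
As gcd(13, 22) = 1, raising to the 13th power is a bijection on this group: if s^13 ≡ t^13 then (st^{−1})^13 = 1, and the only element of order dividing gcd(13, 22) = 1 is 1, so s = t.
With h(0) = 0 this makes h injective on all of ℤ_{23}, hence bijective (finite equal-size domain and codomain). In particular h is bijective.
Since h is bijective, we find the preimage of 11. The inverse of x ↦ x^13 on (ℤ_{23})^× is x ↦ x^17, because 13·17 = 221 = 10·22 + 1 ≡ 1 (mod 22) and x^{22} = 1 for x ≠ 0 (Fermat). So h⁻¹(11) = 11^17 mod 23.
Repeated squaring mod 23: 11^1 ≡ 11, 11^2 ≡ 11² = 121 ≡ 6, 11^4 ≡ 6² = 36 ≡ 13, 11^8 ≡ 13² = 169 ≡ 8, 11^16 ≡ 8² = 64 ≡ 18. Since 17 = 16 + 1, 11^17 ≡ 18·11: 18·11 = 198 ≡ 14. So 11^17 ≡ 14 (mod 23).
Hence h⁻¹(11) = 14.

14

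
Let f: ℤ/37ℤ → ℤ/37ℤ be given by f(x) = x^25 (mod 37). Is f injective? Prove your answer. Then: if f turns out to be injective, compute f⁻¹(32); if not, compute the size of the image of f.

24

Since 37 is prime, the nonzero elements of ℤ/37ℤ form a cyclic group of order 36.
As gcd(25, 36) = 1, raising to the 25th power is a bijection on this group: if a^25 ≡ b^25 then (ab^{−1})^25 = 1, and the only element of order dividing gcd(25, 36) = 1 is 1, so a = b.
With f(0) = 0 this makes f injective on all of ℤ/37ℤ, hence bijective (finite equal-size domain and codomain). In particular f is injective.
Since f is injective, we find the preimage of 32. The inverse of x ↦ x^25 on (ℤ/37ℤ)^× is x ↦ x^13, because 25·13 = 325 = 9·36 + 1 ≡ 1 (mod 36) and x^{36} = 1 for x ≠ 0 (Fermat). So f⁻¹(32) = 32^13 mod 37.
Repeated squaring mod 37: 32^1 ≡ 32, 32^2 ≡ 32² = 1024 ≡ 25, 32^4 ≡ 25² = 625 ≡ 33, 32^8 ≡ 33² = 1089 ≡ 16. Since 13 = 8 + 4 + 1, 32^13 ≡ 16·33·32: 16·33 = 528 ≡ 10, then 10·32 = 320 ≡ 24. So 32^13 ≡ 24 (mod 37).
Hence f⁻¹(32) = 24.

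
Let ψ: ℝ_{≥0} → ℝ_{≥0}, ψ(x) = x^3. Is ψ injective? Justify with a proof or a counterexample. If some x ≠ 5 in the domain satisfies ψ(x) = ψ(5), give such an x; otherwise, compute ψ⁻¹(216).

On ℝ_{≥0}, x ↦ x^3 is strictly increasing, so ψ(u) = ψ(v) forces u = v. Thus ψ is injective.
Since x ↦ x^3 is strictly increasing on ℝ_{≥0}, it is injective there, so no x ≠ 5 in the domain has ψ(x) = ψ(5). We therefore compute ψ⁻¹(216) = 216^{1/3} = 6 (indeed 6^3 = 216).

6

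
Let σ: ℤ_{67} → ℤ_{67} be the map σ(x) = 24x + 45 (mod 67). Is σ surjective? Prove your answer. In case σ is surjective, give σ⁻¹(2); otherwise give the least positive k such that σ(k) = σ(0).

Since gcd(24, 67) = 1, 24 is invertible modulo 67. Euclid's algorithm: 67 = 2·24 + 19, 24 = 1·19 + 5, 19 = 3·5 + 4, 5 = 1·4 + 1; back-substituting gives 1 = 14·24 − 5·67, so 24⁻¹ ≡ 14 (mod 67).
Then y ↦ 14(y − 45) is a two-sided inverse to σ, so every y ∈ ℤ_{67} has a preimage.
Thus σ is surjective.
Since σ is surjective, we compute σ⁻¹(2): solve 24x + 45 ≡ 2 (mod 67), i.e. 24x ≡ 24 (mod 67).
Multiplying by 24⁻¹ = 14 gives x ≡ 14·24 = 336 = 5·67 + 1 ≡ 1 (mod 67).
Check: σ(1) = 24·1 + 45 = 69 = 1·67 + 2 ≡ 2 (mod 67).

1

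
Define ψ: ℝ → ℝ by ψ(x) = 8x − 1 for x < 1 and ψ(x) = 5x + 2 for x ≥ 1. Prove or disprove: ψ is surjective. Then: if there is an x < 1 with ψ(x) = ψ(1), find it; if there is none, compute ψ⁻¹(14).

Both pieces are strictly increasing (slopes 8 and 5), so each is injective on its own interval.
The left piece maps (−∞, 1) onto (−∞, 7); the right piece maps [1, ∞) onto [7, ∞).
These images together cover ℝ, so ψ is surjective.
Because the two images are disjoint, no x < 1 has ψ(x) = ψ(1), so we compute ψ⁻¹(14): 14 lies in [7, ∞), so solve 5x + 2 = 14: x = (14 − 2)/5 = 12/5.

12/5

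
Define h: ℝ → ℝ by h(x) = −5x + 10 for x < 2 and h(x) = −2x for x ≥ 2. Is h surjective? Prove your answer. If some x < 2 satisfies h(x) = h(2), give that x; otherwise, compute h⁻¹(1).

9/5

Both pieces are strictly decreasing (slopes −5 and −2), so each is injective on its own interval.
The left piece maps (−∞, 2) onto (0, ∞); the right piece maps [2, ∞) onto (−∞, −4].
The union (0, ∞) ∪ (−∞, −4] omits the interval between 0 and −4; in particular 0 has no preimage. So h is not surjective.
Because the two images are disjoint, no x < 2 has h(x) = h(2), so we compute h⁻¹(1): 1 lies in (0, ∞), so solve −5x + 10 = 1: x = (1 − 10)/(−5) = 9/5.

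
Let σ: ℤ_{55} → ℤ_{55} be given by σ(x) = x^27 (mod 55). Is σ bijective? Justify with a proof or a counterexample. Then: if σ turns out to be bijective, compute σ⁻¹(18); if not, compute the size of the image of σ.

2

Computing x^27 mod 55 for each x (by repeated squaring, reducing mod 55 at every step), the values σ(0), σ(1), …, σ(54) are: 0, 1, 18, 42, 49, 25, 41, 28, 2, 4, 10, 11, 23, 7, 9, 5, 36, 8, 17, 24, 15, 21, 33, 12, 29, 20, 16, 3, 52, 39, 35, 26, 43, 22, 34, 40, 31, 38, 47, 19, 50, 46, 48, 32, 44, 45, 51, 53, 27, 14, 30, 6, 13, 37, 54.
Every element of ℤ_{55} appears exactly once in this list, so σ is a bijection, and in particular bijective.
Since σ is bijective, we read off the preimage of 18 from the same table: σ(2) = 18, so σ⁻¹(18) = 2.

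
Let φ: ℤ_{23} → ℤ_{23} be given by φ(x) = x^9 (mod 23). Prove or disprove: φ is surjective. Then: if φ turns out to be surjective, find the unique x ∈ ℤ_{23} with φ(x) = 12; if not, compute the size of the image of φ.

Since 23 is prime, the nonzero elements of ℤ_{23} form a cyclic group of order 22.
As gcd(9, 22) = 1, raising to the 9th power is a bijection on this group: if u^9 ≡ v^9 then (uv^{−1})^9 = 1, and the only element of order dividing gcd(9, 22) = 1 is 1, so u = v.
With φ(0) = 0 this makes φ injective on all of ℤ_{23}, hence bijective (finite equal-size domain and codomain). In particular φ is surjective.
Since φ is surjective, we find the preimage of 12. The inverse of x ↦ x^9 on (ℤ_{23})^× is x ↦ x^5, because 9·5 = 45 = 2·22 + 1 ≡ 1 (mod 22) and x^{22} = 1 for x ≠ 0 (Fermat). So φ⁻¹(12) = 12^5 mod 23.
Repeated squaring mod 23: 12^1 ≡ 12, 12^2 ≡ 12² = 144 ≡ 6, 12^4 ≡ 6² = 36 ≡ 13. Since 5 = 4 + 1, 12^5 ≡ 13·12: 13·12 = 156 ≡ 18. So 12^5 ≡ 18 (mod 23).
Hence φ⁻¹(12) = 18.

18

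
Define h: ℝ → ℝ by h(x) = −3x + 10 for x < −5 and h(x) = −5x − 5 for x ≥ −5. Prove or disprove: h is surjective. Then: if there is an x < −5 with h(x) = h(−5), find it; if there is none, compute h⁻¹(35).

Both pieces are strictly decreasing (slopes −3 and −5), so each is injective on its own interval.
The left piece maps (−∞, −5) onto (25, ∞); the right piece maps [−5, ∞) onto (−∞, 20].
The union (25, ∞) ∪ (−∞, 20] omits the interval between 25 and 20; in particular 25 has no preimage. So h is not surjective.
Because the two images are disjoint, no x < −5 has h(x) = h(−5), so we compute h⁻¹(35): 35 lies in (25, ∞), so solve −3x + 10 = 35: x = (35 − 10)/(−3) = −25/3.

-25/3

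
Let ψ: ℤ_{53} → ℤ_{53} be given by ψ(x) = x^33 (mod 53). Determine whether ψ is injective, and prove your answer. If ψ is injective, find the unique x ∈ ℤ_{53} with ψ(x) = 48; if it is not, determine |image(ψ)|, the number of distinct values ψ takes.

Since 53 is prime, the nonzero elements of ℤ_{53} form a cyclic group of order 52.
As gcd(33, 52) = 1, raising to the 33rd power is a bijection on this group: if a^33 ≡ b^33 then (ab^{−1})^33 = 1, and the only element of order dividing gcd(33, 52) = 1 is 1, so a = b.
With ψ(0) = 0 this makes ψ injective on all of ℤ_{53}, hence bijective (finite equal-size domain and codomain). In particular ψ is injective.
Since ψ is injective, we find the preimage of 48. The inverse of x ↦ x^33 on (ℤ_{53})^× is x ↦ x^41, because 33·41 = 1353 = 26·52 + 1 ≡ 1 (mod 52) and x^{52} = 1 for x ≠ 0 (Fermat). So ψ⁻¹(48) = 48^41 mod 53.
Repeated squaring mod 53: 48^1 ≡ 48, 48^2 ≡ 48² = 2304 ≡ 25, 48^4 ≡ 25² = 625 ≡ 42, 48^8 ≡ 42² = 1764 ≡ 15, 48^16 ≡ 15² = 225 ≡ 13, 48^32 ≡ 13² = 169 ≡ 10. Since 41 = 32 + 8 + 1, 48^41 ≡ 10·15·48: 10·15 = 150 ≡ 44, then 44·48 = 2112 ≡ 45. So 48^41 ≡ 45 (mod 53).
Hence ψ⁻¹(48) = 45.

45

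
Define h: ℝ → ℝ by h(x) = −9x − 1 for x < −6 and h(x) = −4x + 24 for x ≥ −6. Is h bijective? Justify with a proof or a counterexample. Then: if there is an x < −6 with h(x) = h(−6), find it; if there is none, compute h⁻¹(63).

Both pieces are strictly decreasing (slopes −9 and −4), so each is injective on its own interval.
The left piece maps (−∞, −6) onto (53, ∞); the right piece maps [−6, ∞) onto (−∞, 48].
The images leave a gap (53 has no preimage), so h is not surjective, hence not bijective.
Because the two images are disjoint, no x < −6 has h(x) = h(−6), so we compute h⁻¹(63): 63 lies in (53, ∞), so solve −9x − 1 = 63: x = (63 + 1)/(−9) = −64/9.

-64/9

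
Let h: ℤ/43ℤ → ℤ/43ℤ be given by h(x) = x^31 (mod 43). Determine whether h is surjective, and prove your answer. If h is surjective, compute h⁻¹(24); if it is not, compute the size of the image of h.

38

Since 43 is prime, the nonzero elements of ℤ/43ℤ form a cyclic group of order 42.
As gcd(31, 42) = 1, raising to the 31st power is a bijection on this group: if x_1^31 ≡ x_2^31 then (x_1x_2^{−1})^31 = 1, and the only element of order dividing gcd(31, 42) = 1 is 1, so x_1 = x_2.
With h(0) = 0 this makes h injective on all of ℤ/43ℤ, hence bijective (finite equal-size domain and codomain). In particular h is surjective.
Since h is surjective, we find the preimage of 24. The inverse of x ↦ x^31 on (ℤ/43ℤ)^× is x ↦ x^19, because 31·19 = 589 = 14·42 + 1 ≡ 1 (mod 42) and x^{42} = 1 for x ≠ 0 (Fermat). So h⁻¹(24) = 24^19 mod 43.
Repeated squaring mod 43: 24^1 ≡ 24, 24^2 ≡ 24² = 576 ≡ 17, 24^4 ≡ 17² = 289 ≡ 31, 24^8 ≡ 31² = 961 ≡ 15, 24^16 ≡ 15² = 225 ≡ 10. Since 19 = 16 + 2 + 1, 24^19 ≡ 10·17·24: 10·17 = 170 ≡ 41, then 41·24 = 984 ≡ 38. So 24^19 ≡ 38 (mod 43).
Hence h⁻¹(24) = 38.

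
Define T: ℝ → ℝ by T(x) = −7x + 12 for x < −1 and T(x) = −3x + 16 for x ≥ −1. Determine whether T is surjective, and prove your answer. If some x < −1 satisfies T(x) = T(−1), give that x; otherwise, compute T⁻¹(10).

Both pieces are strictly decreasing (slopes −7 and −3), so each is injective on its own interval.
The left piece maps (−∞, −1) onto (19, ∞); the right piece maps [−1, ∞) onto (−∞, 19].
These images together cover ℝ, so T is surjective.
Because the two images are disjoint, no x < −1 has T(x) = T(−1), so we compute T⁻¹(10): 10 lies in (−∞, 19], so solve −3x + 16 = 10: x = (10 − 16)/(−3) = 2.

2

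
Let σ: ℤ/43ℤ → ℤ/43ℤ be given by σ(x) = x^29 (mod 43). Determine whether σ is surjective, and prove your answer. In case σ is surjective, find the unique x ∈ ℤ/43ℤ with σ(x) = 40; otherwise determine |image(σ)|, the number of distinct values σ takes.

25

Since 43 is prime, the nonzero elements of ℤ/43ℤ form a cyclic group of order 42.
As gcd(29, 42) = 1, raising to the 29th power is a bijection on this group: if u^29 ≡ v^29 then (uv^{−1})^29 = 1, and the only element of order dividing gcd(29, 42) = 1 is 1, so u = v.
With σ(0) = 0 this makes σ injective on all of ℤ/43ℤ, hence bijective (finite equal-size domain and codomain). In particular σ is surjective.
Since σ is surjective, we find the preimage of 40. The inverse of x ↦ x^29 on (ℤ/43ℤ)^× is x ↦ x^29, because 29·29 = 841 = 20·42 + 1 ≡ 1 (mod 42) and x^{42} = 1 for x ≠ 0 (Fermat). So σ⁻¹(40) = 40^29 mod 43.
Repeated squaring mod 43: 40^1 ≡ 40, 40^2 ≡ 40² = 1600 ≡ 9, 40^4 ≡ 9² = 81 ≡ 38, 40^8 ≡ 38² = 1444 ≡ 25, 40^16 ≡ 25² = 625 ≡ 23. Since 29 = 16 + 8 + 4 + 1, 40^29 ≡ 23·25·38·40: 23·25 = 575 ≡ 16, then 16·38 = 608 ≡ 6, then 6·40 = 240 ≡ 25. So 40^29 ≡ 25 (mod 43).
Hence σ⁻¹(40) = 25.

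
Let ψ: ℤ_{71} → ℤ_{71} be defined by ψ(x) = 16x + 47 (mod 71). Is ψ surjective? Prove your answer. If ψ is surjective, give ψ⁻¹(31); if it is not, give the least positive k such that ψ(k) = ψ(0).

Since gcd(16, 71) = 1, 16 is invertible modulo 71. Euclid's algorithm: 71 = 4·16 + 7, 16 = 2·7 + 2, 7 = 3·2 + 1; back-substituting gives 1 = 40·16 − 9·71, so 16⁻¹ ≡ 40 (mod 71).
Then y ↦ 40(y − 47) is a two-sided inverse to ψ, so every y ∈ ℤ_{71} has a preimage.
So ψ is surjective.
Since ψ is surjective, we find ψ⁻¹(31): we need 16x ≡ 31 − 47 ≡ 55 (mod 71). Using 16⁻¹ = 40: x ≡ 40·55 = 2200 = 30·71 + 70, so x = 70.
Check: ψ(70) = 16·70 + 47 = 1167 = 16·71 + 31 ≡ 31 (mod 71).

70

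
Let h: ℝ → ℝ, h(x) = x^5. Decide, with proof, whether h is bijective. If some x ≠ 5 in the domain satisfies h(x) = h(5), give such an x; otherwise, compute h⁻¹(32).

On ℝ, x ↦ x^5 is strictly increasing (injective) and for any y ∈ ℝ the 5th root y^{1/5} lies in ℝ (surjective). So h is bijective.
Since x ↦ x^5 is strictly increasing on ℝ, it is injective there, so no x ≠ 5 in the domain has h(x) = h(5). We therefore compute h⁻¹(32) = 32^{1/5} = 2 (indeed 2^5 = 32).

2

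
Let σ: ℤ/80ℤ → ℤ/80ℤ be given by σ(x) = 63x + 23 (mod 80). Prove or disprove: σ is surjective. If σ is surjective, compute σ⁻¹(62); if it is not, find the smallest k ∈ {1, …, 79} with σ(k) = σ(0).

Since gcd(63, 80) = 1, 63 is invertible modulo 80. Euclid's algorithm: 80 = 1·63 + 17, 63 = 3·17 + 12, 17 = 1·12 + 5, 12 = 2·5 + 2, 5 = 2·2 + 1; back-substituting gives 1 = 47·63 − 37·80, so 63⁻¹ ≡ 47 (mod 80).
Then y ↦ 47(y − 23) is a two-sided inverse to σ, so every y ∈ ℤ/80ℤ has a preimage.
Hence σ is surjective.
Since σ is surjective, we compute σ⁻¹(62): solve 63x + 23 ≡ 62 (mod 80), i.e. 63x ≡ 39 (mod 80).
Multiplying by 63⁻¹ = 47 gives x ≡ 47·39 = 1833 = 22·80 + 73 ≡ 73 (mod 80).
Check: σ(73) = 63·73 + 23 = 4622 = 57·80 + 62 ≡ 62 (mod 80).

73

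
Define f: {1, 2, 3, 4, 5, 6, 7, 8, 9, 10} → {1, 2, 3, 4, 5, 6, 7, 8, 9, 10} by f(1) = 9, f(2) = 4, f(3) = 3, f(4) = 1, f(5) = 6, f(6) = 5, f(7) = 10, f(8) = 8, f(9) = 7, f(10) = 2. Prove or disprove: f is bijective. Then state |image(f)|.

10

The values 9, 4, 3, 1, 6, 5, 10, 8, 7, 2 are a permutation of {1, 2, 3, 4, 5, 6, 7, 8, 9, 10}: each element appears exactly once.
So f is injective and surjective, hence bijective.
The image of f is {1, 2, 3, 4, 5, 6, 7, 8, 9, 10}, which has 10 elements.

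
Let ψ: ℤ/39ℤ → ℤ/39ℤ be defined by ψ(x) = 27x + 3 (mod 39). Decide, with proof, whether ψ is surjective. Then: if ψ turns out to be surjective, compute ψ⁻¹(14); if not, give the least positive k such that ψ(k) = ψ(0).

Recall that ψ is surjective if every y in the codomain equals ψ(x) for some x in the domain.
Since gcd(27, 39) = 3, we have 27x ≡ 0 (mod 3) for all x, so ψ(x) ≡ 0 (mod 3).
But 1 ≢ 0 (mod 3), so 1 ∈ ℤ/39ℤ has no preimage. Thus ψ is not surjective.
Since ψ is not surjective, we find the least positive k with ψ(k) = ψ(0): this means 27k ≡ 0 (mod 39), i.e. 39 ∣ 27k. Since gcd(27, 39) = 3, dividing through by 3 this holds exactly when 13 ∣ 9k, and as gcd(9, 13) = 1, exactly when 13 ∣ k.
The smallest positive such k is 13.

13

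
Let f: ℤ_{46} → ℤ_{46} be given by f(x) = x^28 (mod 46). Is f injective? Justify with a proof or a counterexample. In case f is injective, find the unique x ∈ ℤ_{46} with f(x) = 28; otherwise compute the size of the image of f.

24

f(22): Repeated squaring mod 46: 22^1 ≡ 22, 22^2 ≡ 22² = 484 ≡ 24, 22^4 ≡ 24² = 576 ≡ 24, 22^8 ≡ 24² = 576 ≡ 24, 22^16 ≡ 24² = 576 ≡ 24. Since 28 = 16 + 8 + 4, 22^28 ≡ 24·24·24: 24·24 = 576 ≡ 24, then 24·24 = 576 ≡ 24. So 22^28 ≡ 24 (mod 46).
f(24): Repeated squaring mod 46: 24^1 ≡ 24, 24^2 ≡ 24² = 576 ≡ 24, 24^4 ≡ 24² = 576 ≡ 24, 24^8 ≡ 24² = 576 ≡ 24, 24^16 ≡ 24² = 576 ≡ 24. Since 28 = 16 + 8 + 4, 24^28 ≡ 24·24·24: 24·24 = 576 ≡ 24, then 24·24 = 576 ≡ 24. So 24^28 ≡ 24 (mod 46).
So f(22) = f(24) = 24 while 22 ≠ 24, therefore f is not injective.
Since f is not injective, we determine |image(f)|. Computing x^28 mod 46 for each x (by repeated squaring, reducing mod 46 at every step), the values f(0), f(1), …, f(45) are: 0, 1, 18, 39, 2, 31, 12, 27, 36, 3, 6, 9, 32, 29, 26, 13, 4, 35, 8, 25, 16, 41, 24, 23, 24, 41, 16, 25, 8, 35, 4, 13, 26, 29, 32, 9, 6, 3, 36, 27, 12, 31, 2, 39, 18, 1.
The distinct values are {0, 1, 2, 3, 4, 6, 8, 9, 12, 13, 16, 18, 23, 24, 25, 26, 27, 29, 31, 32, 35, 36, 39, 41}; there are 24 of them.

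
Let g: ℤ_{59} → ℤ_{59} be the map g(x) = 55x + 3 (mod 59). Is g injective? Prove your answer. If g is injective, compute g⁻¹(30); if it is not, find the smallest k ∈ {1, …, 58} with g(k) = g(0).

Recall that injectivity means: for all x_1, x_2 in the domain, g(x_1) = g(x_2) implies x_1 = x_2.
If g(x_1) = g(x_2), then 55x_1 ≡ 55x_2 (mod 59). Because gcd(55, 59) = 1, we may cancel 55 to get x_1 ≡ x_2 (mod 59).
Therefore g is injective.
We now compute 55⁻¹ mod 59 explicitly. Euclid's algorithm: 59 = 1·55 + 4, 55 = 13·4 + 3, 4 = 1·3 + 1; back-substituting gives 1 = 44·55 − 41·59, so 55⁻¹ ≡ 44 (mod 59).
Since g is injective, we compute g⁻¹(30): solve 55x + 3 ≡ 30 (mod 59), i.e. 55x ≡ 27 (mod 59).
Multiplying by 55⁻¹ = 44 gives x ≡ 44·27 = 1188 = 20·59 + 8 ≡ 8 (mod 59).
Check: g(8) = 55·8 + 3 = 443 = 7·59 + 30 ≡ 30 (mod 59).

8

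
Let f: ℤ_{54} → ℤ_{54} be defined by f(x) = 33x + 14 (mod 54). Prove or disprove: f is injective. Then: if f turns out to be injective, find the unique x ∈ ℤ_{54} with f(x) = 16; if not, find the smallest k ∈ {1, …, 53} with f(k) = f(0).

18

We have gcd(33, 54) = 3 > 1. Taking s = 0 and t = 18: f(0) = 14 and f(18) = 33·18 + 14 = 608 ≡ 14 (mod 54).
So f(0) = f(18) while 0 ≠ 18, thus f is not injective.
Since f is not injective, we find the least positive k with f(k) = f(0): this means 33k ≡ 0 (mod 54), i.e. 54 ∣ 33k. Since gcd(33, 54) = 3, dividing through by 3 this holds exactly when 18 ∣ 11k, and as gcd(11, 18) = 1, exactly when 18 ∣ k.
The smallest positive such k is 18.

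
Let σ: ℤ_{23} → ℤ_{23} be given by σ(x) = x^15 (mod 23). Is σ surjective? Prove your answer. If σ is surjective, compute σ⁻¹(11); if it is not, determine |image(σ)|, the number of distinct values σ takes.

Since 23 is prime, the nonzero elements of ℤ_{23} form a cyclic group of order 22.
As gcd(15, 22) = 1, raising to the 15th power is a bijection on this group: if u^15 ≡ v^15 then (uv^{−1})^15 = 1, and the only element of order dividing gcd(15, 22) = 1 is 1, so u = v.
With σ(0) = 0 this makes σ injective on all of ℤ_{23}, hence bijective (finite equal-size domain and codomain). In particular σ is surjective.
Since σ is surjective, we find the preimage of 11. The inverse of x ↦ x^15 on (ℤ_{23})^× is x ↦ x^3, because 15·3 = 45 = 2·22 + 1 ≡ 1 (mod 22) and x^{22} = 1 for x ≠ 0 (Fermat). So σ⁻¹(11) = 11^3 mod 23.
Repeated squaring mod 23: 11^1 ≡ 11, 11^2 ≡ 11² = 121 ≡ 6. Since 3 = 2 + 1, 11^3 ≡ 6·11: 6·11 = 66 ≡ 20. So 11^3 ≡ 20 (mod 23).
Hence σ⁻¹(11) = 20.

20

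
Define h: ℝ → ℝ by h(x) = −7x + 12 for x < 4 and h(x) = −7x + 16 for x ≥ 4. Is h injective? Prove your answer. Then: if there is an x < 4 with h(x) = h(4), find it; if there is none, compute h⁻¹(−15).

24/7

Both pieces are strictly decreasing (slopes −7 and −7), so each is injective on its own interval.
The left piece maps (−∞, 4) onto (−16, ∞); the right piece maps [4, ∞) onto (−∞, −12].
These images overlap. In particular h(4) = −12 (right piece), and solving −7x + 12 = −12 on the left piece gives x = 24/7 < 4.
So h(24/7) = h(4) with 24/7 ≠ 4, and h is not injective. This x = 24/7 is the requested value below 4.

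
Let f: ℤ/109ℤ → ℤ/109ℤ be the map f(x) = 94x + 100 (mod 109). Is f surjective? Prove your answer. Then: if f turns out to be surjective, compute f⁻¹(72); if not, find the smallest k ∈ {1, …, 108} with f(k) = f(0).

60

Since gcd(94, 109) = 1, 94 is invertible modulo 109. Euclid's algorithm: 109 = 1·94 + 15, 94 = 6·15 + 4, 15 = 3·4 + 3, 4 = 1·3 + 1; back-substituting gives 1 = 29·94 − 25·109, so 94⁻¹ ≡ 29 (mod 109).
For any y ∈ ℤ/109ℤ, x = 29(y − 100) mod 109 satisfies f(x) = 94·29(y − 100) + 100 ≡ y (since 94·29 ≡ 1 mod 109). So every y has a preimage.
Therefore f is surjective.
Since f is surjective, we compute f⁻¹(72): solve 94x + 100 ≡ 72 (mod 109), i.e. 94x ≡ 81 (mod 109).
Multiplying by 94⁻¹ = 29 gives x ≡ 29·81 = 2349 = 21·109 + 60 ≡ 60 (mod 109).
Check: f(60) = 94·60 + 100 = 5740 = 52·109 + 72 ≡ 72 (mod 109).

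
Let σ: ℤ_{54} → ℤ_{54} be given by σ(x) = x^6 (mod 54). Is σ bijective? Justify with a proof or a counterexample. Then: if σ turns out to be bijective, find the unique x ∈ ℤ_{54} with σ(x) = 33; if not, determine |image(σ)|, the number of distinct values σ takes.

8

σ(0) = 0^6 = 0.
σ(6): Repeated squaring mod 54: 6^1 ≡ 6, 6^2 ≡ 6² = 36, 6^4 ≡ 36² = 1296 ≡ 0. Since 6 = 4 + 2, 6^6 ≡ 0·36: 0·36 = 0. So 6^6 ≡ 0 (mod 54).
So σ(0) = σ(6) = 0 while 0 ≠ 6, therefore σ is not injective, hence not bijective.
Since σ is not bijective, we determine |image(σ)|. Computing x^6 mod 54 for each x (by repeated squaring, reducing mod 54 at every step), the values σ(0), σ(1), …, σ(53) are: 0, 1, 10, 27, 46, 19, 0, 37, 28, 27, 28, 37, 0, 19, 46, 27, 10, 1, 0, 1, 10, 27, 46, 19, 0, 37, 28, 27, 28, 37, 0, 19, 46, 27, 10, 1, 0, 1, 10, 27, 46, 19, 0, 37, 28, 27, 28, 37, 0, 19, 46, 27, 10, 1.
The distinct values are {0, 1, 10, 19, 27, 28, 37, 46}; there are 8 of them.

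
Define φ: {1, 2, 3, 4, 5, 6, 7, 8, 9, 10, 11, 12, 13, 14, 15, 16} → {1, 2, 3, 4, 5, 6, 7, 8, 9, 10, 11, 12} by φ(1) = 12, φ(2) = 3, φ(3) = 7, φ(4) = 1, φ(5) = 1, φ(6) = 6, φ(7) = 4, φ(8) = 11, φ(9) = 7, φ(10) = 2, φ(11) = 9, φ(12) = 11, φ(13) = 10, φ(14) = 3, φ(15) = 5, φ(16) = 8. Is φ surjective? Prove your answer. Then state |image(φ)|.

12

Every element of the codomain has a preimage: 1 = φ(4), 2 = φ(10), 3 = φ(2), 4 = φ(7), 5 = φ(15), 6 = φ(6), 7 = φ(3), 8 = φ(16), 9 = φ(11), 10 = φ(13), 11 = φ(8), 12 = φ(1).
Hence φ is surjective.
The image of φ is {1, 2, 3, 4, 5, 6, 7, 8, 9, 10, 11, 12}, which has 12 elements.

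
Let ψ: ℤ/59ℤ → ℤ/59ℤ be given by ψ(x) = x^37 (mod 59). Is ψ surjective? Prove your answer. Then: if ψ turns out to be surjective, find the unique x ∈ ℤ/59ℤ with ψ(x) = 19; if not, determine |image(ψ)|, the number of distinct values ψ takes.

25

Since 59 is prime, the nonzero elements of ℤ/59ℤ form a cyclic group of order 58.
As gcd(37, 58) = 1, raising to the 37th power is a bijection on this group: if a^37 ≡ b^37 then (ab^{−1})^37 = 1, and the only element of order dividing gcd(37, 58) = 1 is 1, so a = b.
With ψ(0) = 0 this makes ψ injective on all of ℤ/59ℤ, hence bijective (finite equal-size domain and codomain). In particular ψ is surjective.
Since ψ is surjective, we find the preimage of 19. The inverse of x ↦ x^37 on (ℤ/59ℤ)^× is x ↦ x^11, because 37·11 = 407 = 7·58 + 1 ≡ 1 (mod 58) and x^{58} = 1 for x ≠ 0 (Fermat). So ψ⁻¹(19) = 19^11 mod 59.
Repeated squaring mod 59: 19^1 ≡ 19, 19^2 ≡ 19² = 361 ≡ 7, 19^4 ≡ 7² = 49, 19^8 ≡ 49² = 2401 ≡ 41. Since 11 = 8 + 2 + 1, 19^11 ≡ 41·7·19: 41·7 = 287 ≡ 51, then 51·19 = 969 ≡ 25. So 19^11 ≡ 25 (mod 59).
Hence ψ⁻¹(19) = 25.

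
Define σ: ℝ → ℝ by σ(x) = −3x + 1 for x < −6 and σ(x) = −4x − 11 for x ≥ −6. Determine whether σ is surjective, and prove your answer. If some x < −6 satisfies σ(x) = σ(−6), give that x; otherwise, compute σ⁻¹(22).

Both pieces are strictly decreasing (slopes −3 and −4), so each is injective on its own interval.
The left piece maps (−∞, −6) onto (19, ∞); the right piece maps [−6, ∞) onto (−∞, 13].
The union (19, ∞) ∪ (−∞, 13] omits the interval between 19 and 13; in particular 19 has no preimage. So σ is not surjective.
Because the two images are disjoint, no x < −6 has σ(x) = σ(−6), so we compute σ⁻¹(22): 22 lies in (19, ∞), so solve −3x + 1 = 22: x = (22 − 1)/(−3) = −7.

-7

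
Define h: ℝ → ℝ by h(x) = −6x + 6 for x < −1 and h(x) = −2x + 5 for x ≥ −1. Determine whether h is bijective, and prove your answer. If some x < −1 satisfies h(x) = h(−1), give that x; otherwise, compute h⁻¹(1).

2

Both pieces are strictly decreasing (slopes −6 and −2), so each is injective on its own interval.
The left piece maps (−∞, −1) onto (12, ∞); the right piece maps [−1, ∞) onto (−∞, 7].
The images leave a gap (12 has no preimage), so h is not surjective, hence not bijective.
Because the two images are disjoint, no x < −1 has h(x) = h(−1), so we compute h⁻¹(1): 1 lies in (−∞, 7], so solve −2x + 5 = 1: x = (1 − 5)/(−2) = 2.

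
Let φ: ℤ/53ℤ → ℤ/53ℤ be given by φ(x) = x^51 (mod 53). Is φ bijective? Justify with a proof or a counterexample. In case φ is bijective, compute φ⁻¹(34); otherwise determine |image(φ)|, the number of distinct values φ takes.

39

Since 53 is prime, the nonzero elements of ℤ/53ℤ form a cyclic group of order 52.
As gcd(51, 52) = 1, raising to the 51st power is a bijection on this group: if x_1^51 ≡ x_2^51 then (x_1x_2^{−1})^51 = 1, and the only element of order dividing gcd(51, 52) = 1 is 1, so x_1 = x_2.
With φ(0) = 0 this makes φ injective on all of ℤ/53ℤ, hence bijective (finite equal-size domain and codomain). In particular φ is bijective.
Since φ is bijective, we find the preimage of 34. The inverse of x ↦ x^51 on (ℤ/53ℤ)^× is x ↦ x^51, because 51·51 = 2601 = 50·52 + 1 ≡ 1 (mod 52) and x^{52} = 1 for x ≠ 0 (Fermat). So φ⁻¹(34) = 34^51 mod 53.
Repeated squaring mod 53: 34^1 ≡ 34, 34^2 ≡ 34² = 1156 ≡ 43, 34^4 ≡ 43² = 1849 ≡ 47, 34^8 ≡ 47² = 2209 ≡ 36, 34^16 ≡ 36² = 1296 ≡ 24, 34^32 ≡ 24² = 576 ≡ 46. Since 51 = 32 + 16 + 2 + 1, 34^51 ≡ 46·24·43·34: 46·24 = 1104 ≡ 44, then 44·43 = 1892 ≡ 37, then 37·34 = 1258 ≡ 39. So 34^51 ≡ 39 (mod 53).
Hence φ⁻¹(34) = 39.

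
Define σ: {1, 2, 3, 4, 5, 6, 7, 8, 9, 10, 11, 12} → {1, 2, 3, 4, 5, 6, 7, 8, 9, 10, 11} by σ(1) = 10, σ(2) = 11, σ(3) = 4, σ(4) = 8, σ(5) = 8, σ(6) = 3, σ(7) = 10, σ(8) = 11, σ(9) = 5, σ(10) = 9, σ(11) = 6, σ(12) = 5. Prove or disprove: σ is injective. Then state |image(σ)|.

8

σ(4) = 8 = σ(5) with 4 ≠ 5, so σ is not injective.
The image of σ is {3, 4, 5, 6, 8, 9, 10, 11}, which has 8 elements.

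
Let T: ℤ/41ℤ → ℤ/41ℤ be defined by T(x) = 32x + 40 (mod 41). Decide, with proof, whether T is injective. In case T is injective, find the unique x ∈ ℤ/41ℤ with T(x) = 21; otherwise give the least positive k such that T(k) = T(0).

34

By definition, injectivity means: for all s, t in the domain, T(s) = T(t) implies s = t.
Suppose T(s) = T(t) in ℤ/41ℤ. Then 32s + 40 ≡ 32t + 40 (mod 41), thus 32(s − t) ≡ 0 (mod 41).
Since gcd(32, 41) = 1, 32 is invertible modulo 41, thus s − t ≡ 0 (mod 41), i.e. s = t.
Hence T is injective.
We now compute 32⁻¹ mod 41 explicitly. Euclid's algorithm: 41 = 1·32 + 9, 32 = 3·9 + 5, 9 = 1·5 + 4, 5 = 1·4 + 1; back-substituting gives 1 = 9·32 − 7·41, so 32⁻¹ ≡ 9 (mod 41).
Since T is injective, we find T⁻¹(21): we need 32x ≡ 21 − 40 ≡ 22 (mod 41). Using 32⁻¹ = 9: x ≡ 9·22 = 198 = 4·41 + 34, so x = 34.
Check: T(34) = 32·34 + 40 = 1128 = 27·41 + 21 ≡ 21 (mod 41).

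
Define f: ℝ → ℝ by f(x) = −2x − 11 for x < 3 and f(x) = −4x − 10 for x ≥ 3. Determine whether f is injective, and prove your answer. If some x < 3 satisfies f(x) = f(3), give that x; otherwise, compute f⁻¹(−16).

Both pieces are strictly decreasing (slopes −2 and −4), so each is injective on its own interval.
The left piece maps (−∞, 3) onto (−17, ∞); the right piece maps [3, ∞) onto (−∞, −22].
These images are disjoint, so no value is attained by both pieces. Therefore f is injective.
Because the two images are disjoint, no x < 3 has f(x) = f(3), so we compute f⁻¹(−16): −16 lies in (−17, ∞), so solve −2x − 11 = −16: x = (−16 + 11)/(−2) = 5/2.

5/2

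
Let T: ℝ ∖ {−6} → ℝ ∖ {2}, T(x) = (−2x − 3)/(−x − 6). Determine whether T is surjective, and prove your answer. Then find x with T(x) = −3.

-21/5

For any y ≠ 2, solving y(−x − 6) = −2x − 3 for x gives a well-defined x ≠ −6. So T is surjective.
Solving T(x) = −3: cross-multiplying gives −2x − 3 = −3(−x − 6), which rearranges to −5x = 21, so x = −21/5.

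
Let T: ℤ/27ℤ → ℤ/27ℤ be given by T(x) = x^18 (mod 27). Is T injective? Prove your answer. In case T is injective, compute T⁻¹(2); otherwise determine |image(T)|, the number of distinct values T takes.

T(1) = 1^18 = 1.
T(2): Repeated squaring mod 27: 2^1 ≡ 2, 2^2 ≡ 2² = 4, 2^4 ≡ 4² = 16, 2^8 ≡ 16² = 256 ≡ 13, 2^16 ≡ 13² = 169 ≡ 7. Since 18 = 16 + 2, 2^18 ≡ 7·4: 7·4 = 28 ≡ 1. So 2^18 ≡ 1 (mod 27).
So T(1) = T(2) = 1 while 1 ≠ 2, therefore T is not injective.
Since T is not injective, we determine |image(T)|. Computing x^18 mod 27 for each x (by repeated squaring, reducing mod 27 at every step), the values T(0), T(1), …, T(26) are: 0, 1, 1, 0, 1, 1, 0, 1, 1, 0, 1, 1, 0, 1, 1, 0, 1, 1, 0, 1, 1, 0, 1, 1, 0, 1, 1.
The distinct values are {0, 1}; there are 2 of them.

2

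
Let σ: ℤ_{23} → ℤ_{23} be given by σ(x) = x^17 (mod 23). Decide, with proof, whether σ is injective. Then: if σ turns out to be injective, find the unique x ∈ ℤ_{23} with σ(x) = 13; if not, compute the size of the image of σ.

Since 23 is prime, the nonzero elements of ℤ_{23} form a cyclic group of order 22.
As gcd(17, 22) = 1, raising to the 17th power is a bijection on this group: if x_1^17 ≡ x_2^17 then (x_1x_2^{−1})^17 = 1, and the only element of order dividing gcd(17, 22) = 1 is 1, so x_1 = x_2.
With σ(0) = 0 this makes σ injective on all of ℤ_{23}, hence bijective (finite equal-size domain and codomain). In particular σ is injective.
Since σ is injective, we find the preimage of 13. The inverse of x ↦ x^17 on (ℤ_{23})^× is x ↦ x^13, because 17·13 = 221 = 10·22 + 1 ≡ 1 (mod 22) and x^{22} = 1 for x ≠ 0 (Fermat). So σ⁻¹(13) = 13^13 mod 23.
Repeated squaring mod 23: 13^1 ≡ 13, 13^2 ≡ 13² = 169 ≡ 8, 13^4 ≡ 8² = 64 ≡ 18, 13^8 ≡ 18² = 324 ≡ 2. Since 13 = 8 + 4 + 1, 13^13 ≡ 2·18·13: 2·18 = 36 ≡ 13, then 13·13 = 169 ≡ 8. So 13^13 ≡ 8 (mod 23).
Hence σ⁻¹(13) = 8.

8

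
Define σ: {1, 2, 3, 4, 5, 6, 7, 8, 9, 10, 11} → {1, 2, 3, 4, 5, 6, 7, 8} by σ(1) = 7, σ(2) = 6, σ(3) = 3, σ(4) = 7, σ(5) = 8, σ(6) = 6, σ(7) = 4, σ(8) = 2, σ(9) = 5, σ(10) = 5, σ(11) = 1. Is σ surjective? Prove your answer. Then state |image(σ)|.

8

Every element of the codomain has a preimage: 1 = σ(11), 2 = σ(8), 3 = σ(3), 4 = σ(7), 5 = σ(9), 6 = σ(2), 7 = σ(1), 8 = σ(5).
Hence σ is surjective.
The image of σ is {1, 2, 3, 4, 5, 6, 7, 8}, which has 8 elements.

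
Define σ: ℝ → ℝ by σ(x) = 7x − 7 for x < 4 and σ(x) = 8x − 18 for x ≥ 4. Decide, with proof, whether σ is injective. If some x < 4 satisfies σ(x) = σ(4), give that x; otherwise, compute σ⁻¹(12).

3

Both pieces are strictly increasing (slopes 7 and 8), so each is injective on its own interval.
The left piece maps (−∞, 4) onto (−∞, 21); the right piece maps [4, ∞) onto [14, ∞).
These images overlap. In particular σ(4) = 14 (right piece), and solving 7x − 7 = 14 on the left piece gives x = 3 < 4.
So σ(3) = σ(4) with 3 ≠ 4, and σ is not injective. This x = 3 is the requested value below 4.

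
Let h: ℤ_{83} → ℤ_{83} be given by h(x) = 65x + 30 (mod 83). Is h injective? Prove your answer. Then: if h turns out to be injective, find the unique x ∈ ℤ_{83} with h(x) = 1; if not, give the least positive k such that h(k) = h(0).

By definition, h is injective when h(a) = h(b) forces a = b.
Suppose h(a) = h(b) in ℤ_{83}. Then 65a + 30 ≡ 65b + 30 (mod 83), thus 65(a − b) ≡ 0 (mod 83).
Since gcd(65, 83) = 1, 65 is invertible modulo 83, thus a − b ≡ 0 (mod 83), i.e. a = b.
Therefore h is injective.
We now compute 65⁻¹ mod 83 explicitly. Euclid's algorithm: 83 = 1·65 + 18, 65 = 3·18 + 11, 18 = 1·11 + 7, 11 = 1·7 + 4, 7 = 1·4 + 3, 4 = 1·3 + 1; back-substituting gives 1 = 23·65 − 18·83, so 65⁻¹ ≡ 23 (mod 83).
Since h is injective, we find h⁻¹(1): we need 65x ≡ 1 − 30 ≡ 54 (mod 83). Using 65⁻¹ = 23: x ≡ 23·54 = 1242 = 14·83 + 80, so x = 80.
Check: h(80) = 65·80 + 30 = 5230 = 63·83 + 1 ≡ 1 (mod 83).

80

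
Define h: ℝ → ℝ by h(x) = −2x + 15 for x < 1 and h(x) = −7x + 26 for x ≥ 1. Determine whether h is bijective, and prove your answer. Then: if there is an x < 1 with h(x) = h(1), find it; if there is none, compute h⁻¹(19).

Both pieces are strictly decreasing (slopes −2 and −7), so each is injective on its own interval.
The left piece maps (−∞, 1) onto (13, ∞); the right piece maps [1, ∞) onto (−∞, 19].
These images overlap. In particular h(1) = 19 (right piece), and solving −2x + 15 = 19 on the left piece gives x = −2 < 1.
So h(−2) = h(1) with −2 ≠ 1, and h is not injective, hence not bijective. This x = −2 is the requested value below 1.

-2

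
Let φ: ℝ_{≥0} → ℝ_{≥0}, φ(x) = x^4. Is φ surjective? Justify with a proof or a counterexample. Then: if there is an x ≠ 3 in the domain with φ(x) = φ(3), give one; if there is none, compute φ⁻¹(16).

2

For any y ∈ ℝ_{≥0}, x = y^{1/4} ∈ ℝ_{≥0} gives φ(x) = y, so φ is surjective.
Since x ↦ x^4 is strictly increasing on ℝ_{≥0}, it is injective there, so no x ≠ 3 in the domain has φ(x) = φ(3). We therefore compute φ⁻¹(16) = 16^{1/4} = 2 (indeed 2^4 = 16).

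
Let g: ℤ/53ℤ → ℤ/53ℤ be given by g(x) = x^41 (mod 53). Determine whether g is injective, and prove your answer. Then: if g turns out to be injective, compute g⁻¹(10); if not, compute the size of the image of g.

Since 53 is prime, the nonzero elements of ℤ/53ℤ form a cyclic group of order 52.
As gcd(41, 52) = 1, raising to the 41st power is a bijection on this group: if u^41 ≡ v^41 then (uv^{−1})^41 = 1, and the only element of order dividing gcd(41, 52) = 1 is 1, so u = v.
With g(0) = 0 this makes g injective on all of ℤ/53ℤ, hence bijective (finite equal-size domain and codomain). In particular g is injective.
Since g is injective, we find the preimage of 10. The inverse of x ↦ x^41 on (ℤ/53ℤ)^× is x ↦ x^33, because 41·33 = 1353 = 26·52 + 1 ≡ 1 (mod 52) and x^{52} = 1 for x ≠ 0 (Fermat). So g⁻¹(10) = 10^33 mod 53.
Repeated squaring mod 53: 10^1 ≡ 10, 10^2 ≡ 10² = 100 ≡ 47, 10^4 ≡ 47² = 2209 ≡ 36, 10^8 ≡ 36² = 1296 ≡ 24, 10^16 ≡ 24² = 576 ≡ 46, 10^32 ≡ 46² = 2116 ≡ 49. Since 33 = 32 + 1, 10^33 ≡ 49·10: 49·10 = 490 ≡ 13. So 10^33 ≡ 13 (mod 53).
Hence g⁻¹(10) = 13.

13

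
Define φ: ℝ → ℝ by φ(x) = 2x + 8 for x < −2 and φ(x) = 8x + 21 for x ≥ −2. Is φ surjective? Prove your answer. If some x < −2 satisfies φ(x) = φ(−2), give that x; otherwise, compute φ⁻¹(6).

-15/8

Both pieces are strictly increasing (slopes 2 and 8), so each is injective on its own interval.
The left piece maps (−∞, −2) onto (−∞, 4); the right piece maps [−2, ∞) onto [5, ∞).
The union (−∞, 4) ∪ [5, ∞) omits the interval between 4 and 5; in particular 4 has no preimage. So φ is not surjective.
Because the two images are disjoint, no x < −2 has φ(x) = φ(−2), so we compute φ⁻¹(6): 6 lies in [5, ∞), so solve 8x + 21 = 6: x = (6 − 21)/8 = −15/8.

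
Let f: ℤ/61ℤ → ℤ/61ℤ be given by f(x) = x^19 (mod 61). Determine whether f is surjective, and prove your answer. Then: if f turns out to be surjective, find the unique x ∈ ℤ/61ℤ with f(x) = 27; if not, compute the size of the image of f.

Since 61 is prime, the nonzero elements of ℤ/61ℤ form a cyclic group of order 60.
As gcd(19, 60) = 1, raising to the 19th power is a bijection on this group: if x_1^19 ≡ x_2^19 then (x_1x_2^{−1})^19 = 1, and the only element of order dividing gcd(19, 60) = 1 is 1, so x_1 = x_2.
With f(0) = 0 this makes f injective on all of ℤ/61ℤ, hence bijective (finite equal-size domain and codomain). In particular f is surjective.
Since f is surjective, we find the preimage of 27. The inverse of x ↦ x^19 on (ℤ/61ℤ)^× is x ↦ x^19, because 19·19 = 361 = 6·60 + 1 ≡ 1 (mod 60) and x^{60} = 1 for x ≠ 0 (Fermat). So f⁻¹(27) = 27^19 mod 61.
Repeated squaring mod 61: 27^1 ≡ 27, 27^2 ≡ 27² = 729 ≡ 58, 27^4 ≡ 58² = 3364 ≡ 9, 27^8 ≡ 9² = 81 ≡ 20, 27^16 ≡ 20² = 400 ≡ 34. Since 19 = 16 + 2 + 1, 27^19 ≡ 34·58·27: 34·58 = 1972 ≡ 20, then 20·27 = 540 ≡ 52. So 27^19 ≡ 52 (mod 61).
Hence f⁻¹(27) = 52.

52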